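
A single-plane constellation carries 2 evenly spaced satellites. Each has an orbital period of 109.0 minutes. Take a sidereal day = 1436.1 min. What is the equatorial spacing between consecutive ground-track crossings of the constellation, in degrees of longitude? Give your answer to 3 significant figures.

13.7°

T = 109.0 min = 6540.0 s.
Single-satellite node shift = (6540.0/86166) × 360° = 27.32°.
With 2 satellites evenly phased, successive equator crossings are 27.32/2 = 13.662° apart.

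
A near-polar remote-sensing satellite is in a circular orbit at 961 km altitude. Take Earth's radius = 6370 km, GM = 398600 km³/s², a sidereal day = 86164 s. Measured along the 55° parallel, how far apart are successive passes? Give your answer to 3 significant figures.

Semi-major axis a = 6370 + 961 = 7331 km. Period T = 2π√(a³/μ) = 2π√(7331³/398600) = 6246.8 s = 104.11 min.
Node shift per orbit = (6246.8/86164) × 360° = 26.10°.
Equatorial spacing = 26.10 × 111.2 km/° = 2902 km.
At 55° latitude, spacing = 2902 × cos(55°) = 1664 km.

1660 km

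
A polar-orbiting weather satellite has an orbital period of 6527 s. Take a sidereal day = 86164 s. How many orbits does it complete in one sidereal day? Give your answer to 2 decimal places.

13.20

Orbits per sidereal day = 86164 / 6527.0 = 13.201.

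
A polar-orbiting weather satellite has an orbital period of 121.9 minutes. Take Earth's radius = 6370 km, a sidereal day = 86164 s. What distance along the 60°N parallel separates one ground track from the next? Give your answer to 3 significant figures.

T = 121.9 min = 7314.0 s.
Node shift per orbit = (7314.0/86164) × 360° = 30.56°.
Equatorial spacing = 30.56 × 111.2 km/° = 3397 km.
At 60° latitude, spacing = 3397 × cos(60°) = 1699 km.

1700 km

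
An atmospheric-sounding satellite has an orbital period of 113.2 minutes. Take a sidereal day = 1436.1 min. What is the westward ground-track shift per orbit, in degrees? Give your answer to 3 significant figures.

28.4°

T = 113.2 min = 6792.0 s.
During one orbit Earth rotates (6792.0 / 86166) × 360° = 28.38°.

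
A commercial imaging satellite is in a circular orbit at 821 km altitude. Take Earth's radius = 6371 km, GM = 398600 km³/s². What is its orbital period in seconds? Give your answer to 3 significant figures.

Semi-major axis a = 6371 + 821 = 7192 km. Period T = 2π√(a³/μ) = 2π√(7192³/398600) = 6070.0 s = 101.17 min.

6070 seconds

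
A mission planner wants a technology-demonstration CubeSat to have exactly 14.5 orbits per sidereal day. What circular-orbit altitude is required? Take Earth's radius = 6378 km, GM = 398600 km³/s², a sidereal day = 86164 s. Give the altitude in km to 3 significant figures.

713 km

Required period T = 86164 / 14.5 = 5942.3 s.
From T = 2π√(a³/μ): a = (μ T²/4π²)^(1/3) = (398600 × 5942.3² / 4π²)^(1/3) = 7091 km.
Altitude h = a − R = 7091 − 6378 = 713 km.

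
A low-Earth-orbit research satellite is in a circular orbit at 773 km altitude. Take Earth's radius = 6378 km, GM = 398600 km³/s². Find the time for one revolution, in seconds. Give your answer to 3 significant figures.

Semi-major axis a = 6378 + 773 = 7151 km. Period T = 2π√(a³/μ) = 2π√(7151³/398600) = 6018.1 s = 100.30 min.

6020 seconds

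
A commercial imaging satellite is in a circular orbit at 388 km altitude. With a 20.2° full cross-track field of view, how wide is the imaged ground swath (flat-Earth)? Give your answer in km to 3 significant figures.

Half-angle = 20.2°/2 = 10.1°.
Swath width ≈ 2h·tan(θ/2) = 2 × 388 × tan(10.1°) = 138.2 km.

138 km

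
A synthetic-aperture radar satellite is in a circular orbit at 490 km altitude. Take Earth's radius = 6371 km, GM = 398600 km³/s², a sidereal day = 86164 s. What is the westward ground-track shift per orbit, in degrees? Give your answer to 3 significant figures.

Semi-major axis a = 6371 + 490 = 6861 km. Period T = 2π√(a³/μ) = 2π√(6861³/398600) = 5655.8 s = 94.26 min.
During one orbit Earth rotates (5655.8 / 86164) × 360° = 23.63°.

23.6°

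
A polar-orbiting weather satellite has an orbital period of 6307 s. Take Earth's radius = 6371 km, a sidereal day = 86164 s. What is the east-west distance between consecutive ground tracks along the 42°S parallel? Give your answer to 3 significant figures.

Node shift per orbit = (6307.0/86164) × 360° = 26.35°.
Equatorial spacing = 26.35 × 111.2 km/° = 2930 km.
At 42° latitude, spacing = 2930 × cos(42°) = 2177 km.

2180 km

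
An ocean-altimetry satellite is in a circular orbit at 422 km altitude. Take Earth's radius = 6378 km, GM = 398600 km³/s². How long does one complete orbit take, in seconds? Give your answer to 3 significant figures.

5580 seconds

Semi-major axis a = 6378 + 422 = 6800 km. Period T = 2π√(a³/μ) = 2π√(6800³/398600) = 5580.5 s = 93.01 min.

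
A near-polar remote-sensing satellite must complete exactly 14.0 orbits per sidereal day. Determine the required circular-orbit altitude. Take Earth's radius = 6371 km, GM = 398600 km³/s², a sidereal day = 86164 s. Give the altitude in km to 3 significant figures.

888 km

Required period T = 86164 / 14.0 = 6154.6 s.
From T = 2π√(a³/μ): a = (μ T²/4π²)^(1/3) = (398600 × 6154.6² / 4π²)^(1/3) = 7259 km.
Altitude h = a − R = 7259 − 6371 = 888 km.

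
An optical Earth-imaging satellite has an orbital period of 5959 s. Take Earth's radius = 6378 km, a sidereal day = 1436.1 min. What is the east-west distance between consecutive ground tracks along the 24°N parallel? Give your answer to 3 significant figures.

2530 km

Node shift per orbit = (5959.0/86166) × 360° = 24.90°.
Equatorial spacing = 24.90 × 111.3 km/° = 2771 km.
At 24° latitude, spacing = 2771 × cos(24°) = 2532 km.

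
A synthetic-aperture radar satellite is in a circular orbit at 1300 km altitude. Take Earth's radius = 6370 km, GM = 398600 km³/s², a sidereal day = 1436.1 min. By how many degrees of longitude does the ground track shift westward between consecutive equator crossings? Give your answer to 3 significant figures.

27.9°

Semi-major axis a = 6370 + 1300 = 7670 km. Period T = 2π√(a³/μ) = 2π√(7670³/398600) = 6685.0 s = 111.42 min.
During one orbit Earth rotates (6685.0 / 86166) × 360° = 27.93°.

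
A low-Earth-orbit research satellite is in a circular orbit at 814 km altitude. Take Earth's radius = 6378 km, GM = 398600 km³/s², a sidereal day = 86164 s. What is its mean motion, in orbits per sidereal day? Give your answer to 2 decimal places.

14.20

Semi-major axis a = 6378 + 814 = 7192 km. Period T = 2π√(a³/μ) = 2π√(7192³/398600) = 6070.0 s = 101.17 min.
Orbits per sidereal day = 86164 / 6070.0 = 14.195.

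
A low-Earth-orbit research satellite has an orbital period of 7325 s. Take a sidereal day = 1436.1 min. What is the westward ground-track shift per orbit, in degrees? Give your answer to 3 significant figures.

30.6°

During one orbit Earth rotates (7325.0 / 86166) × 360° = 30.60°.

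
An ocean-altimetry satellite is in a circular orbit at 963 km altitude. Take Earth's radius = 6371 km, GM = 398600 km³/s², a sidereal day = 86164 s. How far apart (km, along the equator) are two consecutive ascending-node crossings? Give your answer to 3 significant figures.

2900 km

Semi-major axis a = 6371 + 963 = 7334 km. Period T = 2π√(a³/μ) = 2π√(7334³/398600) = 6250.6 s = 104.18 min.
During one orbit Earth rotates (6250.6 / 86164) × 360° = 26.12°.
At the equator that is 26.12° × (2π·6371/360) km/° = 26.12 × 111.2 = 2904 km.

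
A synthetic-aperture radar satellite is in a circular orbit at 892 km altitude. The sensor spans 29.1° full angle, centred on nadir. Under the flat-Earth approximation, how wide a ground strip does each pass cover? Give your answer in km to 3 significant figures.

Half-angle = 29.1°/2 = 14.55°.
Swath width ≈ 2h·tan(θ/2) = 2 × 892 × tan(14.55°) = 463.0 km.

463 km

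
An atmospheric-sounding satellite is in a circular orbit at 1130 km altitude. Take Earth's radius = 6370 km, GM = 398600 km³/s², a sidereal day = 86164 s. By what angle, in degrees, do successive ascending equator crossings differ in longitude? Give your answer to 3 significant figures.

27.0°

Semi-major axis a = 6370 + 1130 = 7500 km. Period T = 2π√(a³/μ) = 2π√(7500³/398600) = 6464.0 s = 107.73 min.
During one orbit Earth rotates (6464.0 / 86164) × 360° = 27.01°.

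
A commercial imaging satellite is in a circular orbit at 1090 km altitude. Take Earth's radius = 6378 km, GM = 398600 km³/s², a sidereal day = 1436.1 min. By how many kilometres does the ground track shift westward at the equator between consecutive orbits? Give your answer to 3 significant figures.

2990 km

Semi-major axis a = 6378 + 1090 = 7468 km. Period T = 2π√(a³/μ) = 2π√(7468³/398600) = 6422.7 s = 107.05 min.
During one orbit Earth rotates (6422.7 / 86166) × 360° = 26.83°.
At the equator that is 26.83° × (2π·6378/360) km/° = 26.83 × 111.3 = 2987 km.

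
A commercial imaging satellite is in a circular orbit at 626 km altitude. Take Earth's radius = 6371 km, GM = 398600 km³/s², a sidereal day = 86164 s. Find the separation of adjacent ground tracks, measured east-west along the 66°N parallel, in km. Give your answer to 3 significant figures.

Semi-major axis a = 6371 + 626 = 6997 km. Period T = 2π√(a³/μ) = 2π√(6997³/398600) = 5824.8 s = 97.08 min.
Node shift per orbit = (5824.8/86164) × 360° = 24.34°.
Equatorial spacing = 24.34 × 111.2 km/° = 2706 km.
At 66° latitude, spacing = 2706 × cos(66°) = 1101 km.

1100 km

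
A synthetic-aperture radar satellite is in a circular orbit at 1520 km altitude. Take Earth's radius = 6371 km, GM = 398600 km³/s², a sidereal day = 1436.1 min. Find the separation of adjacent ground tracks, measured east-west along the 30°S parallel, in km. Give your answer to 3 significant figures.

2810 km

Semi-major axis a = 6371 + 1520 = 7891 km. Period T = 2π√(a³/μ) = 2π√(7891³/398600) = 6976.0 s = 116.27 min.
Node shift per orbit = (6976.0/86166) × 360° = 29.15°.
Equatorial spacing = 29.15 × 111.2 km/° = 3241 km.
At 30° latitude, spacing = 3241 × cos(30°) = 2807 km.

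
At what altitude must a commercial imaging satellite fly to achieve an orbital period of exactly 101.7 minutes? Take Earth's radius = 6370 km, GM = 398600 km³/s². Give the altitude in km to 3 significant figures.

T = 101.7 min = 6102.0 s.
From T = 2π√(a³/μ): a = (μ T²/4π²)^(1/3) = (398600 × 6102.0² / 4π²)^(1/3) = 7217 km.
Altitude h = a − R = 7217 − 6370 = 847 km.

847 km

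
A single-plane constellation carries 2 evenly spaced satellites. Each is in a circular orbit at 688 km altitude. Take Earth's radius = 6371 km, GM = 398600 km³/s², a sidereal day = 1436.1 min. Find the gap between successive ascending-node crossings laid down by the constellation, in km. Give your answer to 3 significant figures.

Semi-major axis a = 6371 + 688 = 7059 km. Period T = 2π√(a³/μ) = 2π√(7059³/398600) = 5902.4 s = 98.37 min.
Single-satellite node shift = (5902.4/86166) × 360° = 24.66°.
With 2 satellites evenly phased, successive equator crossings are 24.66/2 = 12.330° apart.
That is 12.330 × 111.2 = 1371 km at the equator.

1370 km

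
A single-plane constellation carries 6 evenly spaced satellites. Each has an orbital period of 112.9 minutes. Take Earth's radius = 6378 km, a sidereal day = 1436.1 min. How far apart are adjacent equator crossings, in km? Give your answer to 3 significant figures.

525 km

T = 112.9 min = 6774.0 s.
Single-satellite node shift = (6774.0/86166) × 360° = 28.30°.
With 6 satellites evenly phased, successive equator crossings are 28.30/6 = 4.717° apart.
That is 4.717 × 111.3 = 525 km at the equator.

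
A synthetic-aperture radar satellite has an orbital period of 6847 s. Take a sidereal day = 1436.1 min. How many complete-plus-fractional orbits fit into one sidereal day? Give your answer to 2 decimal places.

Orbits per sidereal day = 86166 / 6847.0 = 12.584.

12.58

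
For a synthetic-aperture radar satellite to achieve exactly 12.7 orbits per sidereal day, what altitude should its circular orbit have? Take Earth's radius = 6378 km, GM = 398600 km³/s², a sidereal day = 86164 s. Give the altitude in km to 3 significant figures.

1370 km

Required period T = 86164 / 12.7 = 6784.6 s.
From T = 2π√(a³/μ): a = (μ T²/4π²)^(1/3) = (398600 × 6784.6² / 4π²)^(1/3) = 7746 km.
Altitude h = a − R = 7746 − 6378 = 1368 km.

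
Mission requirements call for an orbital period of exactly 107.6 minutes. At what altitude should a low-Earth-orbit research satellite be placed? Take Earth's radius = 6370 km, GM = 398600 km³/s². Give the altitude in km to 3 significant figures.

T = 107.6 min = 6456.0 s.
From T = 2π√(a³/μ): a = (μ T²/4π²)^(1/3) = (398600 × 6456.0² / 4π²)^(1/3) = 7494 km.
Altitude h = a − R = 7494 − 6370 = 1124 km.

1120 km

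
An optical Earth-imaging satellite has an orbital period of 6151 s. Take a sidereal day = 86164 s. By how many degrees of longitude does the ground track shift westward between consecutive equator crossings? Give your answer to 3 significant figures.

During one orbit Earth rotates (6151.0 / 86164) × 360° = 25.70°.

25.7°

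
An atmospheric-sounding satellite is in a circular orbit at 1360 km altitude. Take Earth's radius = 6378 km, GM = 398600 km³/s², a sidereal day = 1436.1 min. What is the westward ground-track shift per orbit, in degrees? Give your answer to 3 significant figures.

Semi-major axis a = 6378 + 1360 = 7738 km. Period T = 2π√(a³/μ) = 2π√(7738³/398600) = 6774.1 s = 112.90 min.
During one orbit Earth rotates (6774.1 / 86166) × 360° = 28.30°.

28.3°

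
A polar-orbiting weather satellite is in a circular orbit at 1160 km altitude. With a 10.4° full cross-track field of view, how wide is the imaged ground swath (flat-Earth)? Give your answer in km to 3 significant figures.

211 km

Half-angle = 10.4°/2 = 5.2°.
Swath width ≈ 2h·tan(θ/2) = 2 × 1160 × tan(5.2°) = 211.1 km.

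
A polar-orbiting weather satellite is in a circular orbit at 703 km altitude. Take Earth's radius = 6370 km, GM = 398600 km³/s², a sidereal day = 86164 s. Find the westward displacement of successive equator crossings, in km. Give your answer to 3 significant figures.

2750 km

Semi-major axis a = 6370 + 703 = 7073 km. Period T = 2π√(a³/μ) = 2π√(7073³/398600) = 5919.9 s = 98.67 min.
During one orbit Earth rotates (5919.9 / 86164) × 360° = 24.73°.
At the equator that is 24.73° × (2π·6370/360) km/° = 24.73 × 111.2 = 2750 km.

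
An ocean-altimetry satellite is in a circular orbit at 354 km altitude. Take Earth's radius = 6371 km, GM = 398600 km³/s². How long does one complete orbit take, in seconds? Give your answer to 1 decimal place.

5488.4 seconds

Semi-major axis a = 6371 + 354 = 6725 km. Period T = 2π√(a³/μ) = 2π√(6725³/398600) = 5488.4 s = 91.47 min.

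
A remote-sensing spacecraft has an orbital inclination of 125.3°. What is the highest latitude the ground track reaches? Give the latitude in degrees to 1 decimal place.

54.7°

Retrograde orbit: the ground track reaches ±(180° − i) = ±(180 − 125.3) = ±54.7°.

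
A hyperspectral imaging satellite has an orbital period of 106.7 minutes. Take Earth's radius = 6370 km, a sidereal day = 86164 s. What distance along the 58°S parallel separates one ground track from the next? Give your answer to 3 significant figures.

T = 106.7 min = 6402.0 s.
Node shift per orbit = (6402.0/86164) × 360° = 26.75°.
Equatorial spacing = 26.75 × 111.2 km/° = 2974 km.
At 58° latitude, spacing = 2974 × cos(58°) = 1576 km.

1580 km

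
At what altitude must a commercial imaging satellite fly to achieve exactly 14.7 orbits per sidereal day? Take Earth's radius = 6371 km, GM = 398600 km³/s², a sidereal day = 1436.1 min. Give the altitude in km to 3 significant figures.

655 km

Required period T = 86166 / 14.7 = 5861.6 s.
From T = 2π√(a³/μ): a = (μ T²/4π²)^(1/3) = (398600 × 5861.6² / 4π²)^(1/3) = 7026 km.
Altitude h = a − R = 7026 − 6371 = 655 km.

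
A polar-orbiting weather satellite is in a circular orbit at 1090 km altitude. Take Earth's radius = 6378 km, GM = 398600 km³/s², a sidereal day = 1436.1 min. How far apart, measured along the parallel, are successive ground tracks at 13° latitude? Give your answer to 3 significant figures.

Semi-major axis a = 6378 + 1090 = 7468 km. Period T = 2π√(a³/μ) = 2π√(7468³/398600) = 6422.7 s = 107.05 min.
Node shift per orbit = (6422.7/86166) × 360° = 26.83°.
Equatorial spacing = 26.83 × 111.3 km/° = 2987 km.
At 13° latitude, spacing = 2987 × cos(13°) = 2911 km.

2910 km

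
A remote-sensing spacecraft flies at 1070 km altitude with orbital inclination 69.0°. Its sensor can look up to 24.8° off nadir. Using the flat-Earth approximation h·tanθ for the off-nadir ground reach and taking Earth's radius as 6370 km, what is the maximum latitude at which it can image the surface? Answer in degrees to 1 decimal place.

73.4°

For a prograde orbit the ground track reaches latitude ±i = ±69.0°.
Sensor half-swath on the ground ≈ 1070·tan(24.8°) = 494 km = 4.45° of latitude.
Maximum observable latitude ≈ 69.0 + 4.45 = 73.4°.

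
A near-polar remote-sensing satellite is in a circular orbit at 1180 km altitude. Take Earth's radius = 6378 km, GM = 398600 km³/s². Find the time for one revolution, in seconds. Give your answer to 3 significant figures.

Semi-major axis a = 6378 + 1180 = 7558 km. Period T = 2π√(a³/μ) = 2π√(7558³/398600) = 6539.2 s = 108.99 min.

6540 seconds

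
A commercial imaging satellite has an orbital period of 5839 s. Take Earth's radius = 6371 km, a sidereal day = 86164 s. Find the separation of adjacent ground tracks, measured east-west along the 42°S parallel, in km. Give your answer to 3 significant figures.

2020 km

Node shift per orbit = (5839.0/86164) × 360° = 24.40°.
Equatorial spacing = 24.40 × 111.2 km/° = 2713 km.
At 42° latitude, spacing = 2713 × cos(42°) = 2016 km.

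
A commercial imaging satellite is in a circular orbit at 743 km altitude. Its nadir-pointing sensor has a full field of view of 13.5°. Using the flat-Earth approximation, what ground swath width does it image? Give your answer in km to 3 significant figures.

176 km

Half-angle = 13.5°/2 = 6.75°.
Swath width ≈ 2h·tan(θ/2) = 2 × 743 × tan(6.75°) = 175.9 km.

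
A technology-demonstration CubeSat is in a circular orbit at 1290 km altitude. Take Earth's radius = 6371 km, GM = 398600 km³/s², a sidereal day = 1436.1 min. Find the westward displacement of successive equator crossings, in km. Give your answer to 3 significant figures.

3100 km

Semi-major axis a = 6371 + 1290 = 7661 km. Period T = 2π√(a³/μ) = 2π√(7661³/398600) = 6673.3 s = 111.22 min.
During one orbit Earth rotates (6673.3 / 86166) × 360° = 27.88°.
At the equator that is 27.88° × (2π·6371/360) km/° = 27.88 × 111.2 = 3100 km.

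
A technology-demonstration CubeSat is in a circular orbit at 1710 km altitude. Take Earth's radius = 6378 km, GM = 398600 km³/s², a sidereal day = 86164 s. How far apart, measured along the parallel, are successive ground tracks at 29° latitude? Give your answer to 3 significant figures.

Semi-major axis a = 6378 + 1710 = 8088 km. Period T = 2π√(a³/μ) = 2π√(8088³/398600) = 7238.9 s = 120.65 min.
Node shift per orbit = (7238.9/86164) × 360° = 30.24°.
Equatorial spacing = 30.24 × 111.3 km/° = 3367 km.
At 29° latitude, spacing = 3367 × cos(29°) = 2945 km.

2940 km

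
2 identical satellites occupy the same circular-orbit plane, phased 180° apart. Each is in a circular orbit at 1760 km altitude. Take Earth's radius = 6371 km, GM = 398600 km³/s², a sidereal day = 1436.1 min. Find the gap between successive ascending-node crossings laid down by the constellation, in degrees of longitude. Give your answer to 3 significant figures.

15.2°

Semi-major axis a = 6371 + 1760 = 8131 km. Period T = 2π√(a³/μ) = 2π√(8131³/398600) = 7296.7 s = 121.61 min.
Single-satellite node shift = (7296.7/86166) × 360° = 30.49°.
With 2 satellites evenly phased, successive equator crossings are 30.49/2 = 15.243° apart.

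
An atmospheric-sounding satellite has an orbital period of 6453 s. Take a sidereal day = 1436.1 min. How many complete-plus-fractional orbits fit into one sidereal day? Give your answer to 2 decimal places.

13.35

Orbits per sidereal day = 86166 / 6453.0 = 13.353.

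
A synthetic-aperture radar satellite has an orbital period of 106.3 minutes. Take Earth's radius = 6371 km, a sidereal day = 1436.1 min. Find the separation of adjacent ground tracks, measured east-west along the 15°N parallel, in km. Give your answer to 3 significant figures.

2860 km

T = 106.3 min = 6378.0 s.
Node shift per orbit = (6378.0/86166) × 360° = 26.65°.
Equatorial spacing = 26.65 × 111.2 km/° = 2963 km.
At 15° latitude, spacing = 2963 × cos(15°) = 2862 km.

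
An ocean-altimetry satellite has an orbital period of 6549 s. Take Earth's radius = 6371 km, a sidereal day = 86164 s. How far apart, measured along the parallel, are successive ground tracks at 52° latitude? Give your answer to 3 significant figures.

1870 km

Node shift per orbit = (6549.0/86164) × 360° = 27.36°.
Equatorial spacing = 27.36 × 111.2 km/° = 3043 km.
At 52° latitude, spacing = 3043 × cos(52°) = 1873 km.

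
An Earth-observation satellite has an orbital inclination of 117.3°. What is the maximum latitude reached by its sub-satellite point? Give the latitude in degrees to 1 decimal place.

62.7°

Retrograde orbit: the ground track reaches ±(180° − i) = ±(180 − 117.3) = ±62.7°.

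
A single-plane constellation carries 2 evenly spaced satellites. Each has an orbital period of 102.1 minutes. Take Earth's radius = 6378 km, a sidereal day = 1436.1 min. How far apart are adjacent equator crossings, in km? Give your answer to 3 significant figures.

T = 102.1 min = 6126.0 s.
Single-satellite node shift = (6126.0/86166) × 360° = 25.59°.
With 2 satellites evenly phased, successive equator crossings are 25.59/2 = 12.797° apart.
That is 12.797 × 111.3 = 1425 km at the equator.

1420 km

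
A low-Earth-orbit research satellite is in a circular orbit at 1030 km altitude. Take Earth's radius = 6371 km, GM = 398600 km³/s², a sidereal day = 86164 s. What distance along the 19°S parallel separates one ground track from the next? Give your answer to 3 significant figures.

2780 km

Semi-major axis a = 6371 + 1030 = 7401 km. Period T = 2π√(a³/μ) = 2π√(7401³/398600) = 6336.5 s = 105.61 min.
Node shift per orbit = (6336.5/86164) × 360° = 26.47°.
Equatorial spacing = 26.47 × 111.2 km/° = 2944 km.
At 19° latitude, spacing = 2944 × cos(19°) = 2783 km.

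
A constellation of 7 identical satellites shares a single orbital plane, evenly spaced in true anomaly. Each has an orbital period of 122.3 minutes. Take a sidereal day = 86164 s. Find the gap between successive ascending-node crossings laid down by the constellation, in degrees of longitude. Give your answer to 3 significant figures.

4.38°

T = 122.3 min = 7338.0 s.
Single-satellite node shift = (7338.0/86164) × 360° = 30.66°.
With 7 satellites evenly phased, successive equator crossings are 30.66/7 = 4.380° apart.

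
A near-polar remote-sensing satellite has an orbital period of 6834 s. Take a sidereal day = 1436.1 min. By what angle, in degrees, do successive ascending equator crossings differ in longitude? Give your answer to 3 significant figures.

28.6°

During one orbit Earth rotates (6834.0 / 86166) × 360° = 28.55°.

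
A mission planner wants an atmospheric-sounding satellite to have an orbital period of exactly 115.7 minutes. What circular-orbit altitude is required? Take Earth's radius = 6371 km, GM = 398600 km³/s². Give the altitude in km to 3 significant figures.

T = 115.7 min = 6942.0 s.
From T = 2π√(a³/μ): a = (μ T²/4π²)^(1/3) = (398600 × 6942.0² / 4π²)^(1/3) = 7865 km.
Altitude h = a − R = 7865 − 6371 = 1494 km.

1490 km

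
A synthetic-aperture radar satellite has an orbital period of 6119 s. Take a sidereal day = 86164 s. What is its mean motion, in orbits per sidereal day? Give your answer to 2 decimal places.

Orbits per sidereal day = 86164 / 6119.0 = 14.081.

14.08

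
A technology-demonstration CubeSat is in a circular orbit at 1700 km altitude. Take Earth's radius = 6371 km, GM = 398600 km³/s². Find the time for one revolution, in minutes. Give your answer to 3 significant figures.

120 min

Semi-major axis a = 6371 + 1700 = 8071 km. Period T = 2π√(a³/μ) = 2π√(8071³/398600) = 7216.1 s = 120.27 min.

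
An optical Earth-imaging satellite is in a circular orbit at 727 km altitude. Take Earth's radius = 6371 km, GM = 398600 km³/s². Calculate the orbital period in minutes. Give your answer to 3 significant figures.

Semi-major axis a = 6371 + 727 = 7098 km. Period T = 2π√(a³/μ) = 2π√(7098³/398600) = 5951.3 s = 99.19 min.

99.2 min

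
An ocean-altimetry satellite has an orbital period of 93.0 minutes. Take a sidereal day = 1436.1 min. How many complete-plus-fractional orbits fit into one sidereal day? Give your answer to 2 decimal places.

T = 93.0 min = 5580.0 s.
Orbits per sidereal day = 86166 / 5580.0 = 15.442.

15.44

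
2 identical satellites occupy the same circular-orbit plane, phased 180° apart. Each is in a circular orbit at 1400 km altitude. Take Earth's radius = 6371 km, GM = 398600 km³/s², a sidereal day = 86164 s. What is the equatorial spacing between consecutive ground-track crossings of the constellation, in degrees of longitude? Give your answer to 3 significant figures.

Semi-major axis a = 6371 + 1400 = 7771 km. Period T = 2π√(a³/μ) = 2π√(7771³/398600) = 6817.5 s = 113.63 min.
Single-satellite node shift = (6817.5/86164) × 360° = 28.48°.
With 2 satellites evenly phased, successive equator crossings are 28.48/2 = 14.242° apart.

14.2°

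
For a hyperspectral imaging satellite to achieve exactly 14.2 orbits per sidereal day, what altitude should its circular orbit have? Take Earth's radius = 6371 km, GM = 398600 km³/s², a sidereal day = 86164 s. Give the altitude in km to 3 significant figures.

Required period T = 86164 / 14.2 = 6067.9 s.
From T = 2π√(a³/μ): a = (μ T²/4π²)^(1/3) = (398600 × 6067.9² / 4π²)^(1/3) = 7190 km.
Altitude h = a − R = 7190 − 6371 = 819 km.

819 km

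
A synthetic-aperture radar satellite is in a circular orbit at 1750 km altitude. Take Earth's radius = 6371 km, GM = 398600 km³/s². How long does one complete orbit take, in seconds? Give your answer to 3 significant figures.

7280 seconds

Semi-major axis a = 6371 + 1750 = 8121 km. Period T = 2π√(a³/μ) = 2π√(8121³/398600) = 7283.3 s = 121.39 min.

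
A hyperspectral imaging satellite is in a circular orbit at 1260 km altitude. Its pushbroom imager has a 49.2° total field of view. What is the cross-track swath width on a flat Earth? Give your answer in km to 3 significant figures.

Half-angle = 49.2°/2 = 24.6°.
Swath width ≈ 2h·tan(θ/2) = 2 × 1260 × tan(24.6°) = 1153.7 km.

1150 km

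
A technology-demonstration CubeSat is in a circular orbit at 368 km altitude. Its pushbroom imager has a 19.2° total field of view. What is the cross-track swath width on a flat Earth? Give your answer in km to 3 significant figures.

124 km

Half-angle = 19.2°/2 = 9.6°.
Swath width ≈ 2h·tan(θ/2) = 2 × 368 × tan(9.6°) = 124.5 km.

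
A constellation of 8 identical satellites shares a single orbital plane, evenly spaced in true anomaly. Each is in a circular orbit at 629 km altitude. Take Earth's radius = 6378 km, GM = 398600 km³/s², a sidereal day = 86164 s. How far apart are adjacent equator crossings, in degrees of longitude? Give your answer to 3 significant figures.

3.05°

Semi-major axis a = 6378 + 629 = 7007 km. Period T = 2π√(a³/μ) = 2π√(7007³/398600) = 5837.3 s = 97.29 min.
Single-satellite node shift = (5837.3/86164) × 360° = 24.39°.
With 8 satellites evenly phased, successive equator crossings are 24.39/8 = 3.049° apart.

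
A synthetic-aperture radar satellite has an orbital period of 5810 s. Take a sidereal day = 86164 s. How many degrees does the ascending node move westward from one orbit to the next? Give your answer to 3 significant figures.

During one orbit Earth rotates (5810.0 / 86164) × 360° = 24.27°.

24.3°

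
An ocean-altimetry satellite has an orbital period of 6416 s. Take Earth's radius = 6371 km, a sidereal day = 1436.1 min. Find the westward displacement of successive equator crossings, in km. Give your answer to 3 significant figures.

During one orbit Earth rotates (6416.0 / 86166) × 360° = 26.81°.
At the equator that is 26.81° × (2π·6371/360) km/° = 26.81 × 111.2 = 2981 km.

2980 km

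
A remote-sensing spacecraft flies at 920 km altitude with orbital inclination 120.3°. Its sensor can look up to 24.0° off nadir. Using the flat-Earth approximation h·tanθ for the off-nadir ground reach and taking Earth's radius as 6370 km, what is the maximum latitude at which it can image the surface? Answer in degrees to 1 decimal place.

Retrograde orbit: the ground track reaches ±(180° − i) = ±(180 − 120.3) = ±59.7°.
Sensor half-swath on the ground ≈ 920·tan(24.0°) = 410 km = 3.68° of latitude.
Maximum observable latitude ≈ 59.7 + 3.68 = 63.4°.

63.4°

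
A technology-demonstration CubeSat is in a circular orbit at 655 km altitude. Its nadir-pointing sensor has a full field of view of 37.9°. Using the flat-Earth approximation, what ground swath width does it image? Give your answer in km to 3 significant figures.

450 km

Half-angle = 37.9°/2 = 18.95°.
Swath width ≈ 2h·tan(θ/2) = 2 × 655 × tan(18.95°) = 449.8 km.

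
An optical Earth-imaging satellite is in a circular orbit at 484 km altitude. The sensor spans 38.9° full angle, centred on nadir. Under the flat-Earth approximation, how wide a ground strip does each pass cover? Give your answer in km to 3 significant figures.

Half-angle = 38.9°/2 = 19.45°.
Swath width ≈ 2h·tan(θ/2) = 2 × 484 × tan(19.45°) = 341.8 km.

342 km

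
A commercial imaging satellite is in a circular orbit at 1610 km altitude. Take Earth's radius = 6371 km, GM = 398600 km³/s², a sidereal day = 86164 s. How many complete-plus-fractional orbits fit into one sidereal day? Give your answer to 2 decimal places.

12.14

Semi-major axis a = 6371 + 1610 = 7981 km. Period T = 2π√(a³/μ) = 2π√(7981³/398600) = 7095.7 s = 118.26 min.
Orbits per sidereal day = 86164 / 7095.7 = 12.143.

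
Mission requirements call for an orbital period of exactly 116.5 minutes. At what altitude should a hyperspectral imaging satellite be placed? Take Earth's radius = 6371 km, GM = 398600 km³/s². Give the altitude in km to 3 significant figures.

T = 116.5 min = 6990.0 s.
From T = 2π√(a³/μ): a = (μ T²/4π²)^(1/3) = (398600 × 6990.0² / 4π²)^(1/3) = 7902 km.
Altitude h = a − R = 7902 − 6371 = 1531 km.

1530 km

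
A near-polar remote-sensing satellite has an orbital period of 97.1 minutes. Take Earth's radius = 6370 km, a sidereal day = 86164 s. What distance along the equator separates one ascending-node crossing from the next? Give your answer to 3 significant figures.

T = 97.1 min = 5826.0 s.
During one orbit Earth rotates (5826.0 / 86164) × 360° = 24.34°.
At the equator that is 24.34° × (2π·6370/360) km/° = 24.34 × 111.2 = 2706 km.

2710 km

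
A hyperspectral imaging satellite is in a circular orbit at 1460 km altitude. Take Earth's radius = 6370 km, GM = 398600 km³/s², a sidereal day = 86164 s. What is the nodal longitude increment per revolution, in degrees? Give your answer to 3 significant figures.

28.8°

Semi-major axis a = 6370 + 1460 = 7830 km. Period T = 2π√(a³/μ) = 2π√(7830³/398600) = 6895.3 s = 114.92 min.
During one orbit Earth rotates (6895.3 / 86164) × 360° = 28.81°.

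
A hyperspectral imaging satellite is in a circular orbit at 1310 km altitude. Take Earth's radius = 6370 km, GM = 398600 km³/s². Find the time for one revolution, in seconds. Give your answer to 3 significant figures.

6700 seconds

Semi-major axis a = 6370 + 1310 = 7680 km. Period T = 2π√(a³/μ) = 2π√(7680³/398600) = 6698.1 s = 111.64 min.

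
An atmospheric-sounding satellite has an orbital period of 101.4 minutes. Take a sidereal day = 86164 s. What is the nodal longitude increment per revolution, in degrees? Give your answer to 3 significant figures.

T = 101.4 min = 6084.0 s.
During one orbit Earth rotates (6084.0 / 86164) × 360° = 25.42°.

25.4°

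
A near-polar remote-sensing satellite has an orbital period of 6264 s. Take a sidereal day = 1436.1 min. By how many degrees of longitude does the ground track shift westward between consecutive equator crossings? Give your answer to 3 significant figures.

26.2°

During one orbit Earth rotates (6264.0 / 86166) × 360° = 26.17°.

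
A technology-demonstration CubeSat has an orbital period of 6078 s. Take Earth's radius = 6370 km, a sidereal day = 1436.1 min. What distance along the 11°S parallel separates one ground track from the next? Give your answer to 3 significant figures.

2770 km

Node shift per orbit = (6078.0/86166) × 360° = 25.39°.
Equatorial spacing = 25.39 × 111.2 km/° = 2823 km.
At 11° latitude, spacing = 2823 × cos(11°) = 2771 km.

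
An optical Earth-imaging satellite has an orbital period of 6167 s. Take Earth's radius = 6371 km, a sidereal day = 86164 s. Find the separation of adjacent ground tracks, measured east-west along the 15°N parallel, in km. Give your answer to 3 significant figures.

2770 km

Node shift per orbit = (6167.0/86164) × 360° = 25.77°.
Equatorial spacing = 25.77 × 111.2 km/° = 2865 km.
At 15° latitude, spacing = 2865 × cos(15°) = 2767 km.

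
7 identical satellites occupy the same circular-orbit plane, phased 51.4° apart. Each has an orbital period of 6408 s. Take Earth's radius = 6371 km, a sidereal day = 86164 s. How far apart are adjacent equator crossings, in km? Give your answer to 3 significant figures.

Single-satellite node shift = (6408.0/86164) × 360° = 26.77°.
With 7 satellites evenly phased, successive equator crossings are 26.77/7 = 3.825° apart.
That is 3.825 × 111.2 = 425 km at the equator.

425 km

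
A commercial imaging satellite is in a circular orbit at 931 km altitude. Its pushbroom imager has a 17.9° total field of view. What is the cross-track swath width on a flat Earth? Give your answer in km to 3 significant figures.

Half-angle = 17.9°/2 = 8.95°.
Swath width ≈ 2h·tan(θ/2) = 2 × 931 × tan(8.95°) = 293.2 km.

293 km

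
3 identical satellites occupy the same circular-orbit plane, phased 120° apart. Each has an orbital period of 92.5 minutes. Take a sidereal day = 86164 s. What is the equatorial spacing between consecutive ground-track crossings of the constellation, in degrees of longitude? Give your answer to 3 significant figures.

7.73°

T = 92.5 min = 5550.0 s.
Single-satellite node shift = (5550.0/86164) × 360° = 23.19°.
With 3 satellites evenly phased, successive equator crossings are 23.19/3 = 7.729° apart.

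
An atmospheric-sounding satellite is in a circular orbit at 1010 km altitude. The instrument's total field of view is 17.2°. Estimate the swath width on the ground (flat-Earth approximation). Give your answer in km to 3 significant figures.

305 km

Half-angle = 17.2°/2 = 8.6°.
Swath width ≈ 2h·tan(θ/2) = 2 × 1010 × tan(8.6°) = 305.5 km.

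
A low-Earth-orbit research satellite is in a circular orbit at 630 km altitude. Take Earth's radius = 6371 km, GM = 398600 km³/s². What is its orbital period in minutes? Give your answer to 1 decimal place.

Semi-major axis a = 6371 + 630 = 7001 km. Period T = 2π√(a³/μ) = 2π√(7001³/398600) = 5829.8 s = 97.16 min.

97.2 min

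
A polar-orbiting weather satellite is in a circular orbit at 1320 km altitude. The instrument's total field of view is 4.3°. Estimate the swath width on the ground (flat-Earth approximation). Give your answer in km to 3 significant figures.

99.1 km

Half-angle = 4.3°/2 = 2.15°.
Swath width ≈ 2h·tan(θ/2) = 2 × 1320 × tan(2.15°) = 99.1 km.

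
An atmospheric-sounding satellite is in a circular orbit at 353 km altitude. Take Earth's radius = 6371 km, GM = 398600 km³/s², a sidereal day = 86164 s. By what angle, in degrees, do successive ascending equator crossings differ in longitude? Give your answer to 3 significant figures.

Semi-major axis a = 6371 + 353 = 6724 km. Period T = 2π√(a³/μ) = 2π√(6724³/398600) = 5487.2 s = 91.45 min.
During one orbit Earth rotates (5487.2 / 86164) × 360° = 22.93°.

22.9°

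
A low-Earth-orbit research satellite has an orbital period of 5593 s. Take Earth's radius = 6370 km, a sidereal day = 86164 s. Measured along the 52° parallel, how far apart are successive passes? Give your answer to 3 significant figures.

1600 km

Node shift per orbit = (5593.0/86164) × 360° = 23.37°.
Equatorial spacing = 23.37 × 111.2 km/° = 2598 km.
At 52° latitude, spacing = 2598 × cos(52°) = 1599 km.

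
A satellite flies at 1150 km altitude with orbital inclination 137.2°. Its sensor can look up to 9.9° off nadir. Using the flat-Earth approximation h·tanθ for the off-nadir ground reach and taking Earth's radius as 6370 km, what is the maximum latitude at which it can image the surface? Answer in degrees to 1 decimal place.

44.6°

Retrograde orbit: the ground track reaches ±(180° − i) = ±(180 − 137.2) = ±42.8°.
Sensor half-swath on the ground ≈ 1150·tan(9.9°) = 201 km = 1.81° of latitude.
Maximum observable latitude ≈ 42.8 + 1.81 = 44.6°.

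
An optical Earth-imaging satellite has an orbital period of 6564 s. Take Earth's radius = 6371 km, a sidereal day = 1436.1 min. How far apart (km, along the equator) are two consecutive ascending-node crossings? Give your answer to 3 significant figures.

During one orbit Earth rotates (6564.0 / 86166) × 360° = 27.42°.
At the equator that is 27.42° × (2π·6371/360) km/° = 27.42 × 111.2 = 3049 km.

3050 km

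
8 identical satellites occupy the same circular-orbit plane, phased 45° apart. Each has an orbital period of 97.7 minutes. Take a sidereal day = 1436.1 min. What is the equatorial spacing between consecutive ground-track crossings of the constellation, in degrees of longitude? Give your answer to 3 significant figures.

T = 97.7 min = 5862.0 s.
Single-satellite node shift = (5862.0/86166) × 360° = 24.49°.
With 8 satellites evenly phased, successive equator crossings are 24.49/8 = 3.061° apart.

3.06°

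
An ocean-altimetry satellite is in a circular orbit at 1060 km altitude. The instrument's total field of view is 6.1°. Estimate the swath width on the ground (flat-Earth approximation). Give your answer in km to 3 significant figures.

113 km

Half-angle = 6.1°/2 = 3.05°.
Swath width ≈ 2h·tan(θ/2) = 2 × 1060 × tan(3.05°) = 113.0 km.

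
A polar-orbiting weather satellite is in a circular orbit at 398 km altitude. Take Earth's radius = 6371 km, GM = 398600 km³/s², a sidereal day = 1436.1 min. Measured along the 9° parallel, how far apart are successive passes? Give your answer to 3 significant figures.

Semi-major axis a = 6371 + 398 = 6769 km. Period T = 2π√(a³/μ) = 2π√(6769³/398600) = 5542.4 s = 92.37 min.
Node shift per orbit = (5542.4/86166) × 360° = 23.16°.
Equatorial spacing = 23.16 × 111.2 km/° = 2575 km.
At 9° latitude, spacing = 2575 × cos(9°) = 2543 km.

2540 km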